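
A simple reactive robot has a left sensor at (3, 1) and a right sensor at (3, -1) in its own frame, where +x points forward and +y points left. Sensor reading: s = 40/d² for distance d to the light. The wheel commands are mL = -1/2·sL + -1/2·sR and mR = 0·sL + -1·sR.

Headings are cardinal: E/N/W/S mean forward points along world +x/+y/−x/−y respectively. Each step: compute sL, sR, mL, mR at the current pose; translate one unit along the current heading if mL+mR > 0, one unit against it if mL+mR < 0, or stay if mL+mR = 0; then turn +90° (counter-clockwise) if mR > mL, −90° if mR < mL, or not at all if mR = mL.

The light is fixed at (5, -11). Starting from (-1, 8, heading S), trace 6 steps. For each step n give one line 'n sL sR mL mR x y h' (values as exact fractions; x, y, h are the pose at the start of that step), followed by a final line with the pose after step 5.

0 40/281 8/61 -2344/17141 -8/61 -1 8 S
1 4/45 4/37 -164/1665 -4/37 -1 9 E
2 8/65 40/353 -2712/22945 -40/353 -2 9 S
3 2/25 5/52 -229/2600 -5/52 -2 10 E
4 40/373 8/81 -3112/30213 -8/81 -3 10 S
5 20/277 20/233 -5100/64541 -20/233 -3 11 E
final -4 11 S

n=0: pose=(-1,8,S); sL=40/281, sR=8/61; mL=-2344/17141, mR=-8/61; mL+mR=-4592/17141 → advance -1; mR−mL=96/17141 → turn +1·90°
n=1: pose=(-1,9,E); sL=4/45, sR=4/37; mL=-164/1665, mR=-4/37; mL+mR=-344/1665 → advance -1; mR−mL=-16/1665 → turn -1·90°
n=2: pose=(-2,9,S); sL=8/65, sR=40/353; mL=-2712/22945, mR=-40/353; mL+mR=-5312/22945 → advance -1; mR−mL=112/22945 → turn +1·90°
n=3: pose=(-2,10,E); sL=2/25, sR=5/52; mL=-229/2600, mR=-5/52; mL+mR=-479/2600 → advance -1; mR−mL=-21/2600 → turn -1·90°
n=4: pose=(-3,10,S); sL=40/373, sR=8/81; mL=-3112/30213, mR=-8/81; mL+mR=-2032/10071 → advance -1; mR−mL=128/30213 → turn +1·90°
n=5: pose=(-3,11,E); sL=20/277, sR=20/233; mL=-5100/64541, mR=-20/233; mL+mR=-10640/64541 → advance -1; mR−mL=-440/64541 → turn -1·90°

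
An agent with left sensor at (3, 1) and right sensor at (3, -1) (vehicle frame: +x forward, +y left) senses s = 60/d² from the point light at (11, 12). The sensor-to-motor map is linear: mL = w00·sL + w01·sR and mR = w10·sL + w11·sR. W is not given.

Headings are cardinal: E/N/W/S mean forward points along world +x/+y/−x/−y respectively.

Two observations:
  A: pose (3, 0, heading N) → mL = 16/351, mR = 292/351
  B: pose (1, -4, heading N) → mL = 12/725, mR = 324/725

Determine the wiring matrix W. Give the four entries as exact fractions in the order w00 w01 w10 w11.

obs A: pose=(3,0,N) → sL=10/27, sR=6/13, mL=16/351, mR=292/351
obs B: pose=(1,-4,N) → sL=6/29, sR=6/25, mL=12/725, mR=324/725
sensor matrix S = [[10/27, 6/13], [6/29, 6/25]]; det S = -112/16965
solve [mL_A; mL_B] = S·[w00; w01] and [mR_A; mR_B] = S·[w10; w11]:
  w00 = -1/2, w01 = 1/2, w10 = 1, w11 = 1

-1/2 1/2 1 1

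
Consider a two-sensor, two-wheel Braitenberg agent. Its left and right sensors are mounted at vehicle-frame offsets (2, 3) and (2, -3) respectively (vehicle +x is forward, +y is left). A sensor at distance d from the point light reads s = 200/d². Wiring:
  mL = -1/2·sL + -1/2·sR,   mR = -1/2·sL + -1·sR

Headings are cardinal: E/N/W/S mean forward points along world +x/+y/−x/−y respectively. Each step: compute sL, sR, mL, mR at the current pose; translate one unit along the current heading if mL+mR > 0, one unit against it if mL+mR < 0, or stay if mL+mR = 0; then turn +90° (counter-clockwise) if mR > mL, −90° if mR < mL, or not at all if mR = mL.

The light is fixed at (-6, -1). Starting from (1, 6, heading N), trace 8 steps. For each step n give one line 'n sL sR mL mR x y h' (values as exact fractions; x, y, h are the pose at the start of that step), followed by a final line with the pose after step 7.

0 200/97 200/181 -27800/17557 -37500/17557 1 6 N
1 100/81 20/9 -140/81 -230/81 1 5 E
2 200/97 8 -488/97 -876/97 0 5 S
3 25/4 50/29 -925/232 -1125/232 0 6 W
4 200/97 200/181 -27800/17557 -37500/17557 1 6 N
5 100/81 20/9 -140/81 -230/81 1 5 E
6 200/97 8 -488/97 -876/97 0 5 S
7 25/4 50/29 -925/232 -1125/232 0 6 W
final 1 6 N

n=0: pose=(1,6,N); sL=200/97, sR=200/181; mL=-27800/17557, mR=-37500/17557; mL+mR=-65300/17557 → advance -1; mR−mL=-100/181 → turn -1·90°
n=1: pose=(1,5,E); sL=100/81, sR=20/9; mL=-140/81, mR=-230/81; mL+mR=-370/81 → advance -1; mR−mL=-10/9 → turn -1·90°
n=2: pose=(0,5,S); sL=200/97, sR=8; mL=-488/97, mR=-876/97; mL+mR=-1364/97 → advance -1; mR−mL=-4 → turn -1·90°
n=3: pose=(0,6,W); sL=25/4, sR=50/29; mL=-925/232, mR=-1125/232; mL+mR=-1025/116 → advance -1; mR−mL=-25/29 → turn -1·90°
n=4: pose=(1,6,N); sL=200/97, sR=200/181; mL=-27800/17557, mR=-37500/17557; mL+mR=-65300/17557 → advance -1; mR−mL=-100/181 → turn -1·90°
n=5: pose=(1,5,E); sL=100/81, sR=20/9; mL=-140/81, mR=-230/81; mL+mR=-370/81 → advance -1; mR−mL=-10/9 → turn -1·90°
n=6: pose=(0,5,S); sL=200/97, sR=8; mL=-488/97, mR=-876/97; mL+mR=-1364/97 → advance -1; mR−mL=-4 → turn -1·90°
n=7: pose=(0,6,W); sL=25/4, sR=50/29; mL=-925/232, mR=-1125/232; mL+mR=-1025/116 → advance -1; mR−mL=-25/29 → turn -1·90°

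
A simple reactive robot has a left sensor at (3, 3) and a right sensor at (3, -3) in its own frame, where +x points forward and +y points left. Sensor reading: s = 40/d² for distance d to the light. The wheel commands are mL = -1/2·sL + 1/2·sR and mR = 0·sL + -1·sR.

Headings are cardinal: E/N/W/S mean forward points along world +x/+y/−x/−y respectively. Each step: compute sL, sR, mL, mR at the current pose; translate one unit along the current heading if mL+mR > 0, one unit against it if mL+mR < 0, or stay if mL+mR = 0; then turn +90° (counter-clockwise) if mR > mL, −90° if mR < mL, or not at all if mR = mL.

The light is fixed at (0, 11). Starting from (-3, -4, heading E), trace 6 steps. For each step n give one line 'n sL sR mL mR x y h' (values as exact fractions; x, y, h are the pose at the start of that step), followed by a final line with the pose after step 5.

0 5/18 10/81 -25/324 -10/81 -3 -4 E
1 8/65 40/373 -192/24245 -40/373 -4 -4 S
2 20/169 4/17 168/2873 -4/17 -4 -3 W
3 40/157 40/121 720/18997 -40/121 -3 -3 N
4 5/18 10/81 -25/324 -10/81 -3 -4 E
5 8/65 40/373 -192/24245 -40/373 -4 -4 S
final -4 -3 W

n=0: pose=(-3,-4,E); sL=5/18, sR=10/81; mL=-25/324, mR=-10/81; mL+mR=-65/324 → advance -1; mR−mL=-5/108 → turn -1·90°
n=1: pose=(-4,-4,S); sL=8/65, sR=40/373; mL=-192/24245, mR=-40/373; mL+mR=-2792/24245 → advance -1; mR−mL=-2408/24245 → turn -1·90°
n=2: pose=(-4,-3,W); sL=20/169, sR=4/17; mL=168/2873, mR=-4/17; mL+mR=-508/2873 → advance -1; mR−mL=-844/2873 → turn -1·90°
n=3: pose=(-3,-3,N); sL=40/157, sR=40/121; mL=720/18997, mR=-40/121; mL+mR=-5560/18997 → advance -1; mR−mL=-7000/18997 → turn -1·90°
n=4: pose=(-3,-4,E); sL=5/18, sR=10/81; mL=-25/324, mR=-10/81; mL+mR=-65/324 → advance -1; mR−mL=-5/108 → turn -1·90°
n=5: pose=(-4,-4,S); sL=8/65, sR=40/373; mL=-192/24245, mR=-40/373; mL+mR=-2792/24245 → advance -1; mR−mL=-2408/24245 → turn -1·90°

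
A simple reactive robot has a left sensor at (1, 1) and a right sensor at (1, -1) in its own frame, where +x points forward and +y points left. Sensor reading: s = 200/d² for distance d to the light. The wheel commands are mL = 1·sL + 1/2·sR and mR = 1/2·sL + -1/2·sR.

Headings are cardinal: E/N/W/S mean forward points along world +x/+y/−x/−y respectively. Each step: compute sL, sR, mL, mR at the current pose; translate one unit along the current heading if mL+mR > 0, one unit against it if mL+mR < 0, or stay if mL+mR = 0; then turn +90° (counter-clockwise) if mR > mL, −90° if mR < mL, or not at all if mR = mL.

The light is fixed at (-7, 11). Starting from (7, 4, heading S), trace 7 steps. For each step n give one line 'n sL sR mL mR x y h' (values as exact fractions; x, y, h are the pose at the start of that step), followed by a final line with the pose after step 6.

0 200/289 200/233 75500/67337 -5600/67337 7 4 S
1 4/5 100/109 686/545 -32/545 7 3 W
2 200/193 40/49 13660/9457 1040/9457 6 3 N
3 25/29 10/13 470/377 35/754 6 4 E
4 200/289 200/233 75500/67337 -5600/67337 7 4 S
5 4/5 100/109 686/545 -32/545 7 3 W
6 200/193 40/49 13660/9457 1040/9457 6 3 N
final 6 4 E

n=0: pose=(7,4,S); sL=200/289, sR=200/233; mL=75500/67337, mR=-5600/67337; mL+mR=300/289 → advance +1; mR−mL=-81100/67337 → turn -1·90°
n=1: pose=(7,3,W); sL=4/5, sR=100/109; mL=686/545, mR=-32/545; mL+mR=6/5 → advance +1; mR−mL=-718/545 → turn -1·90°
n=2: pose=(6,3,N); sL=200/193, sR=40/49; mL=13660/9457, mR=1040/9457; mL+mR=300/193 → advance +1; mR−mL=-12620/9457 → turn -1·90°
n=3: pose=(6,4,E); sL=25/29, sR=10/13; mL=470/377, mR=35/754; mL+mR=75/58 → advance +1; mR−mL=-905/754 → turn -1·90°
n=4: pose=(7,4,S); sL=200/289, sR=200/233; mL=75500/67337, mR=-5600/67337; mL+mR=300/289 → advance +1; mR−mL=-81100/67337 → turn -1·90°
n=5: pose=(7,3,W); sL=4/5, sR=100/109; mL=686/545, mR=-32/545; mL+mR=6/5 → advance +1; mR−mL=-718/545 → turn -1·90°
n=6: pose=(6,3,N); sL=200/193, sR=40/49; mL=13660/9457, mR=1040/9457; mL+mR=300/193 → advance +1; mR−mL=-12620/9457 → turn -1·90°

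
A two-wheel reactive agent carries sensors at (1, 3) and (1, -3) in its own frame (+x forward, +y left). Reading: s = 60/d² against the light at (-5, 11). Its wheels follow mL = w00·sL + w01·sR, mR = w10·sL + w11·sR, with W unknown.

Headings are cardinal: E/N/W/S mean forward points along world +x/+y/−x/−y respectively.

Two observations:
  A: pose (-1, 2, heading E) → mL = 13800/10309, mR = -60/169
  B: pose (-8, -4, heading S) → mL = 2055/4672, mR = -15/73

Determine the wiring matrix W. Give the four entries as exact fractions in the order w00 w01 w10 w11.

1 1 0 -1

obs A: pose=(-1,2,E) → sL=60/61, sR=60/169, mL=13800/10309, mR=-60/169
obs B: pose=(-8,-4,S) → sL=15/64, sR=15/73, mL=2055/4672, mR=-15/73
sensor matrix S = [[60/61, 60/169], [15/64, 15/73]]; det S = 1431675/12040912
solve [mL_A; mL_B] = S·[w00; w01] and [mR_A; mR_B] = S·[w10; w11]:
  w00 = 1, w01 = 1, w10 = 0, w11 = -1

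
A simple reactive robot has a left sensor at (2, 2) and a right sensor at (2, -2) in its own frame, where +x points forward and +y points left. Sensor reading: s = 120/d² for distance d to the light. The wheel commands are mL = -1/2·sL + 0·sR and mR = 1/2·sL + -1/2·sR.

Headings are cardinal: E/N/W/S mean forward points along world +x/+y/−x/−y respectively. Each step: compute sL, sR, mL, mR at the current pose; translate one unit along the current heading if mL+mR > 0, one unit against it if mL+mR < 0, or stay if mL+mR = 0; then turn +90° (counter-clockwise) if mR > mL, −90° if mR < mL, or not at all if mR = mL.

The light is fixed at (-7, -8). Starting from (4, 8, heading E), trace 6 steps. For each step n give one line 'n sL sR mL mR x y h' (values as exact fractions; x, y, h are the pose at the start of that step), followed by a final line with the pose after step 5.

n=0: pose=(4,8,E); sL=120/493, sR=24/73; mL=-60/493, mR=-1536/35989; mL+mR=-12/73 → advance -1; mR−mL=2844/35989 → turn +1·90°
n=1: pose=(3,8,N); sL=30/97, sR=10/39; mL=-15/97, mR=100/3783; mL+mR=-5/39 → advance -1; mR−mL=685/3783 → turn +1·90°
n=2: pose=(3,7,W); sL=120/233, sR=120/353; mL=-60/233, mR=7200/82249; mL+mR=-60/353 → advance -1; mR−mL=28380/82249 → turn +1·90°
n=3: pose=(4,7,S); sL=60/169, sR=12/25; mL=-30/169, mR=-264/4225; mL+mR=-6/25 → advance -1; mR−mL=486/4225 → turn +1·90°
n=4: pose=(4,8,E); sL=120/493, sR=24/73; mL=-60/493, mR=-1536/35989; mL+mR=-12/73 → advance -1; mR−mL=2844/35989 → turn +1·90°
n=5: pose=(3,8,N); sL=30/97, sR=10/39; mL=-15/97, mR=100/3783; mL+mR=-5/39 → advance -1; mR−mL=685/3783 → turn +1·90°

0 120/493 24/73 -60/493 -1536/35989 4 8 E
1 30/97 10/39 -15/97 100/3783 3 8 N
2 120/233 120/353 -60/233 7200/82249 3 7 W
3 60/169 12/25 -30/169 -264/4225 4 7 S
4 120/493 24/73 -60/493 -1536/35989 4 8 E
5 30/97 10/39 -15/97 100/3783 3 8 N
final 3 7 W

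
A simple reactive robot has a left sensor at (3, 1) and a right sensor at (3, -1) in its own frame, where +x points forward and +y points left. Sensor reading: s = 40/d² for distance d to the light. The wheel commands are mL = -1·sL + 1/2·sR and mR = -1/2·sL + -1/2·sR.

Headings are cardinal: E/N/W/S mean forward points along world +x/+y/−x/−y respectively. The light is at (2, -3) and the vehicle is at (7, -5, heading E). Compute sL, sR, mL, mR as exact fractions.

left sensor world pos  = (10, -4); dL² = 65
right sensor world pos = (10, -6); dR² = 73
sL = 40/65 = 8/13
sR = 40/73 = 40/73
mL = -1·sL + 1/2·sR = -324/949
mR = -1/2·sL + -1/2·sR = -552/949

8/13 40/73 -324/949 -552/949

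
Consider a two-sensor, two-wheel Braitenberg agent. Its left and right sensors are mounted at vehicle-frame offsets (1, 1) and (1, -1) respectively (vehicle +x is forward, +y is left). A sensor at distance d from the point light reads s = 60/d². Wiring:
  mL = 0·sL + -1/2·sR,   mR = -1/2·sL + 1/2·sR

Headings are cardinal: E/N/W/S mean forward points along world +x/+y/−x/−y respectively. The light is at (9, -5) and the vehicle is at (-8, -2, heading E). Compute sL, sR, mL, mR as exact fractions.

15/68 3/13 -3/26 9/1768

left sensor world pos  = (-7, -1); dL² = 272
right sensor world pos = (-7, -3); dR² = 260
sL = 60/272 = 15/68
sR = 60/260 = 3/13
mL = 0·sL + -1/2·sR = -3/26
mR = -1/2·sL + 1/2·sR = 9/1768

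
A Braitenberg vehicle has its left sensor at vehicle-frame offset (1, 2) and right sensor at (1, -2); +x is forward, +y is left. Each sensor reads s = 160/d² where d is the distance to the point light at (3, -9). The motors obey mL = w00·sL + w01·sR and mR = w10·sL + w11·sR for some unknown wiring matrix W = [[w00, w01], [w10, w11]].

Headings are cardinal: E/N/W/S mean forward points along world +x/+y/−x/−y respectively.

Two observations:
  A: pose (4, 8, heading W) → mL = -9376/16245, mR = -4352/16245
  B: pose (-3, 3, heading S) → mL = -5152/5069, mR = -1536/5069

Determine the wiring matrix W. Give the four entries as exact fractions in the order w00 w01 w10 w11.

obs A: pose=(4,8,W) → sL=32/45, sR=160/361, mL=-9376/16245, mR=-4352/16245
obs B: pose=(-3,3,S) → sL=160/137, sR=32/37, mL=-5152/5069, mR=-1536/5069
sensor matrix S = [[32/45, 160/361], [160/137, 32/37]]; det S = 8019968/82345905
solve [mL_A; mL_B] = S·[w00; w01] and [mR_A; mR_B] = S·[w10; w11]:
  w00 = -1/2, w01 = -1/2, w10 = -1, w11 = 1

-1/2 -1/2 -1 1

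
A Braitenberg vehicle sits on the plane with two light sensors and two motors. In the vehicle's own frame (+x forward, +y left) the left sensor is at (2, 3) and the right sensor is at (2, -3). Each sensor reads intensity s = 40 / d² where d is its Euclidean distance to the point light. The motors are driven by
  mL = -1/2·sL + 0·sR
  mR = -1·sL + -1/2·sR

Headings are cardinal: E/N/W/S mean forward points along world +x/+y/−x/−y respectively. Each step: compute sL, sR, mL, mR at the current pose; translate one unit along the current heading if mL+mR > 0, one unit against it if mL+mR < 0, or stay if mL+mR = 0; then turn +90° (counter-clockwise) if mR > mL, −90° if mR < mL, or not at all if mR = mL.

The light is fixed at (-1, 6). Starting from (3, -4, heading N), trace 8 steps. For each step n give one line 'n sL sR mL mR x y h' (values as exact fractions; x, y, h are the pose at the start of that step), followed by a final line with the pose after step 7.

0 8/13 40/113 -4/13 -1164/1469 3 -4 N
1 2/5 5/29 -1/5 -141/290 3 -5 E
2 8/41 40/169 -4/41 -2172/6929 2 -5 S
3 4/17 4/5 -2/17 -54/85 2 -4 W
4 8/13 40/113 -4/13 -1164/1469 3 -4 N
5 2/5 5/29 -1/5 -141/290 3 -5 E
6 8/41 40/169 -4/41 -2172/6929 2 -5 S
7 4/17 4/5 -2/17 -54/85 2 -4 W
final 3 -4 N

n=0: pose=(3,-4,N); sL=8/13, sR=40/113; mL=-4/13, mR=-1164/1469; mL+mR=-1616/1469 → advance -1; mR−mL=-712/1469 → turn -1·90°
n=1: pose=(3,-5,E); sL=2/5, sR=5/29; mL=-1/5, mR=-141/290; mL+mR=-199/290 → advance -1; mR−mL=-83/290 → turn -1·90°
n=2: pose=(2,-5,S); sL=8/41, sR=40/169; mL=-4/41, mR=-2172/6929; mL+mR=-2848/6929 → advance -1; mR−mL=-1496/6929 → turn -1·90°
n=3: pose=(2,-4,W); sL=4/17, sR=4/5; mL=-2/17, mR=-54/85; mL+mR=-64/85 → advance -1; mR−mL=-44/85 → turn -1·90°
n=4: pose=(3,-4,N); sL=8/13, sR=40/113; mL=-4/13, mR=-1164/1469; mL+mR=-1616/1469 → advance -1; mR−mL=-712/1469 → turn -1·90°
n=5: pose=(3,-5,E); sL=2/5, sR=5/29; mL=-1/5, mR=-141/290; mL+mR=-199/290 → advance -1; mR−mL=-83/290 → turn -1·90°
n=6: pose=(2,-5,S); sL=8/41, sR=40/169; mL=-4/41, mR=-2172/6929; mL+mR=-2848/6929 → advance -1; mR−mL=-1496/6929 → turn -1·90°
n=7: pose=(2,-4,W); sL=4/17, sR=4/5; mL=-2/17, mR=-54/85; mL+mR=-64/85 → advance -1; mR−mL=-44/85 → turn -1·90°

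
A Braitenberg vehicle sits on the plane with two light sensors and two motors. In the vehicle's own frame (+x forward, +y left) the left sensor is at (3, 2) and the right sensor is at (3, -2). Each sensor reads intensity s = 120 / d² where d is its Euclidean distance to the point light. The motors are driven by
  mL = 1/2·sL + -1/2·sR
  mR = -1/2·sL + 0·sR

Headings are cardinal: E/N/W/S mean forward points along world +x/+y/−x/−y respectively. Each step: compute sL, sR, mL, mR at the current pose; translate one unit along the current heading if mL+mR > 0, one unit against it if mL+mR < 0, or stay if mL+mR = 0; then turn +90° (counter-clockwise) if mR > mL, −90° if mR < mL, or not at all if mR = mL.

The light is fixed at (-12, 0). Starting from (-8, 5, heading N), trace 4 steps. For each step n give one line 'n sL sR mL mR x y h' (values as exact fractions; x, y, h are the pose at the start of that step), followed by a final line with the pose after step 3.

0 30/17 6/5 24/85 -15/17 -8 5 N
1 24/17 120/53 -384/901 -12/17 -8 4 E
2 60/13 60 -360/13 -30/13 -9 4 S
3 24/17 8/3 -32/51 -12/17 -9 5 E
final -10 5 S

n=0: pose=(-8,5,N); sL=30/17, sR=6/5; mL=24/85, mR=-15/17; mL+mR=-3/5 → advance -1; mR−mL=-99/85 → turn -1·90°
n=1: pose=(-8,4,E); sL=24/17, sR=120/53; mL=-384/901, mR=-12/17; mL+mR=-60/53 → advance -1; mR−mL=-252/901 → turn -1·90°
n=2: pose=(-9,4,S); sL=60/13, sR=60; mL=-360/13, mR=-30/13; mL+mR=-30 → advance -1; mR−mL=330/13 → turn +1·90°
n=3: pose=(-9,5,E); sL=24/17, sR=8/3; mL=-32/51, mR=-12/17; mL+mR=-4/3 → advance -1; mR−mL=-4/51 → turn -1·90°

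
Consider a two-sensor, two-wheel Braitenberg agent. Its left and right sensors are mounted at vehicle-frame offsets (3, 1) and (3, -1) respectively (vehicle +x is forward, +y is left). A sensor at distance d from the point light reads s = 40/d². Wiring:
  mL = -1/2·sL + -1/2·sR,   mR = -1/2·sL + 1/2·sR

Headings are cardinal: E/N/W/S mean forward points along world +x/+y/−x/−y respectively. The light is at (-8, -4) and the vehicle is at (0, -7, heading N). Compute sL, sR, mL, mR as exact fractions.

left sensor world pos  = (-1, -4); dL² = 49
right sensor world pos = (1, -4); dR² = 81
sL = 40/49 = 40/49
sR = 40/81 = 40/81
mL = -1/2·sL + -1/2·sR = -2600/3969
mR = -1/2·sL + 1/2·sR = -640/3969

40/49 40/81 -2600/3969 -640/3969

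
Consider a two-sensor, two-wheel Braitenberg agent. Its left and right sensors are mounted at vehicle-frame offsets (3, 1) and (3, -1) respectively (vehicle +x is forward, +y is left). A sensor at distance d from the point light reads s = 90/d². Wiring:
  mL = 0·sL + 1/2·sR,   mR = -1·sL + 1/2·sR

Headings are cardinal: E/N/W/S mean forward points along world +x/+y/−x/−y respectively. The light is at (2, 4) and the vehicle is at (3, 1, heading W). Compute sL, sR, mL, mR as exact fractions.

left sensor world pos  = (0, 0); dL² = 20
right sensor world pos = (0, 2); dR² = 8
sL = 90/20 = 9/2
sR = 90/8 = 45/4
mL = 0·sL + 1/2·sR = 45/8
mR = -1·sL + 1/2·sR = 9/8

9/2 45/4 45/8 9/8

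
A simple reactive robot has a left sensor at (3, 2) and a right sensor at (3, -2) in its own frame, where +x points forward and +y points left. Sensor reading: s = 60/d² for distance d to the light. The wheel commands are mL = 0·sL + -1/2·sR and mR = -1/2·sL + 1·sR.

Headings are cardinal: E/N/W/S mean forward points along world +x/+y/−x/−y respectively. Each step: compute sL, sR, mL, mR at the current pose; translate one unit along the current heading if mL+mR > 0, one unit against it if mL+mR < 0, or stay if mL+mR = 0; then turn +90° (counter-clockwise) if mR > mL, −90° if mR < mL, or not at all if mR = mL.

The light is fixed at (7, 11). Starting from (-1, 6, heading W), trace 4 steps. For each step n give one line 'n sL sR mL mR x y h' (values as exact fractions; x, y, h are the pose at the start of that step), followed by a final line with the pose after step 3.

n=0: pose=(-1,6,W); sL=6/17, sR=6/13; mL=-3/13, mR=63/221; mL+mR=12/221 → advance +1; mR−mL=114/221 → turn +1·90°
n=1: pose=(-2,6,S); sL=60/113, sR=12/37; mL=-6/37, mR=246/4181; mL+mR=-432/4181 → advance -1; mR−mL=924/4181 → turn +1·90°
n=2: pose=(-2,7,E); sL=3/2, sR=5/6; mL=-5/12, mR=1/12; mL+mR=-1/3 → advance -1; mR−mL=1/2 → turn +1·90°
n=3: pose=(-3,7,N); sL=12/29, sR=12/13; mL=-6/13, mR=270/377; mL+mR=96/377 → advance +1; mR−mL=444/377 → turn +1·90°

0 6/17 6/13 -3/13 63/221 -1 6 W
1 60/113 12/37 -6/37 246/4181 -2 6 S
2 3/2 5/6 -5/12 1/12 -2 7 E
3 12/29 12/13 -6/13 270/377 -3 7 N
final -3 8 W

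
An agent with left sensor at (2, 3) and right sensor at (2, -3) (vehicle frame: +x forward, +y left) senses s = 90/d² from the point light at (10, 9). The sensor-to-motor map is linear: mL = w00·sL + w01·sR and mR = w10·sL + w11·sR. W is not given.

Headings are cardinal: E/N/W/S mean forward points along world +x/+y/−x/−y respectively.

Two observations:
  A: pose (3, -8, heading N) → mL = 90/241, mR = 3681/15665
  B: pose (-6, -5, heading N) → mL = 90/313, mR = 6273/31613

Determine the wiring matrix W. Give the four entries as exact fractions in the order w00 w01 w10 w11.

0 1 -1/2 1

obs A: pose=(3,-8,N) → sL=18/65, sR=90/241, mL=90/241, mR=3681/15665
obs B: pose=(-6,-5,N) → sL=18/101, sR=90/313, mL=90/313, mR=6273/31613
sensor matrix S = [[18/65, 90/241], [18/101, 90/313]]; det S = 1294704/99043529
solve [mL_A; mL_B] = S·[w00; w01] and [mR_A; mR_B] = S·[w10; w11]:
  w00 = 0, w01 = 1, w10 = -1/2, w11 = 1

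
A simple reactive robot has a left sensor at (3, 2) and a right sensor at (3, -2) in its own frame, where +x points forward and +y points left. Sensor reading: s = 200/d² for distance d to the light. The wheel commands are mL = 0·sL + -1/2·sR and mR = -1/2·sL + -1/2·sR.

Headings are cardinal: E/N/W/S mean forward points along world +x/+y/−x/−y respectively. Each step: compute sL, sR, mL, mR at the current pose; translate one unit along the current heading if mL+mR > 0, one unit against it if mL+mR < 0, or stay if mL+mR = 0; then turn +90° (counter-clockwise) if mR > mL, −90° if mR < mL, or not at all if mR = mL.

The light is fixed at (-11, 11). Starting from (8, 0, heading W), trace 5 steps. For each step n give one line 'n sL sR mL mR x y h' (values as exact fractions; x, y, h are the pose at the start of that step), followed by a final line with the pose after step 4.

0 8/17 200/337 -100/337 -3048/5729 8 0 W
1 50/97 50/137 -25/137 -5850/13289 9 0 N
2 200/629 8/29 -4/29 -5416/18241 9 -1 E
3 100/333 100/257 -50/257 -29500/85581 8 -1 S
4 8/17 200/337 -100/337 -3048/5729 8 0 W
final 9 0 N

n=0: pose=(8,0,W); sL=8/17, sR=200/337; mL=-100/337, mR=-3048/5729; mL+mR=-4748/5729 → advance -1; mR−mL=-4/17 → turn -1·90°
n=1: pose=(9,0,N); sL=50/97, sR=50/137; mL=-25/137, mR=-5850/13289; mL+mR=-8275/13289 → advance -1; mR−mL=-25/97 → turn -1·90°
n=2: pose=(9,-1,E); sL=200/629, sR=8/29; mL=-4/29, mR=-5416/18241; mL+mR=-7932/18241 → advance -1; mR−mL=-100/629 → turn -1·90°
n=3: pose=(8,-1,S); sL=100/333, sR=100/257; mL=-50/257, mR=-29500/85581; mL+mR=-46150/85581 → advance -1; mR−mL=-50/333 → turn -1·90°
n=4: pose=(8,0,W); sL=8/17, sR=200/337; mL=-100/337, mR=-3048/5729; mL+mR=-4748/5729 → advance -1; mR−mL=-4/17 → turn -1·90°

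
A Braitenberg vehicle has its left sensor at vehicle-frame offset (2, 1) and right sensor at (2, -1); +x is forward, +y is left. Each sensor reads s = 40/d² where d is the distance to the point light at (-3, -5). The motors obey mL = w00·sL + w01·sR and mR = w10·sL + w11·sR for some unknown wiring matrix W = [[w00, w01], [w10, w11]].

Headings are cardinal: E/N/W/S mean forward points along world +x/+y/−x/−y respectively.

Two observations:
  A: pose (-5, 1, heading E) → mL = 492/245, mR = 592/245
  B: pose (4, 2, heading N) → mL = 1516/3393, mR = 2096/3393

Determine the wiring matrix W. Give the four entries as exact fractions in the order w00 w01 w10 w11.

1/2 1 1 1

obs A: pose=(-5,1,E) → sL=40/49, sR=8/5, mL=492/245, mR=592/245
obs B: pose=(4,2,N) → sL=40/117, sR=8/29, mL=1516/3393, mR=2096/3393
sensor matrix S = [[40/49, 8/5], [40/117, 8/29]]; det S = -53504/166257
solve [mL_A; mL_B] = S·[w00; w01] and [mR_A; mR_B] = S·[w10; w11]:
  w00 = 1/2, w01 = 1, w10 = 1, w11 = 1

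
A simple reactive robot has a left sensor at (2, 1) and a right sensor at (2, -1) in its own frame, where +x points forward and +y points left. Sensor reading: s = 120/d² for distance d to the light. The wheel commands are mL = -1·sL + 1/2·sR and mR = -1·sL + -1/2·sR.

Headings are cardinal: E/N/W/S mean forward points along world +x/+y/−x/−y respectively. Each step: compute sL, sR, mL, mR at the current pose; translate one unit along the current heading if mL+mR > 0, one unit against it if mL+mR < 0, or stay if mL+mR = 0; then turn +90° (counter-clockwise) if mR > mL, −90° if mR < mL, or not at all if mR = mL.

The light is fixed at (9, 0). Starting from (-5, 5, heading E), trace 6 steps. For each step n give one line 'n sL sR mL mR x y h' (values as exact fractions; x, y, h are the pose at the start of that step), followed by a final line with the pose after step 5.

n=0: pose=(-5,5,E); sL=2/3, sR=3/4; mL=-7/24, mR=-25/24; mL+mR=-4/3 → advance -1; mR−mL=-3/4 → turn -1·90°
n=1: pose=(-6,5,S); sL=24/41, sR=24/53; mL=-780/2173, mR=-1764/2173; mL+mR=-48/41 → advance -1; mR−mL=-24/53 → turn -1·90°
n=2: pose=(-6,6,W); sL=60/157, sR=60/169; mL=-5430/26533, mR=-14850/26533; mL+mR=-120/157 → advance -1; mR−mL=-60/169 → turn -1·90°
n=3: pose=(-5,6,N); sL=120/289, sR=120/233; mL=-10620/67337, mR=-45300/67337; mL+mR=-240/289 → advance -1; mR−mL=-120/233 → turn -1·90°
n=4: pose=(-5,5,E); sL=2/3, sR=3/4; mL=-7/24, mR=-25/24; mL+mR=-4/3 → advance -1; mR−mL=-3/4 → turn -1·90°
n=5: pose=(-6,5,S); sL=24/41, sR=24/53; mL=-780/2173, mR=-1764/2173; mL+mR=-48/41 → advance -1; mR−mL=-24/53 → turn -1·90°

0 2/3 3/4 -7/24 -25/24 -5 5 E
1 24/41 24/53 -780/2173 -1764/2173 -6 5 S
2 60/157 60/169 -5430/26533 -14850/26533 -6 6 W
3 120/289 120/233 -10620/67337 -45300/67337 -5 6 N
4 2/3 3/4 -7/24 -25/24 -5 5 E
5 24/41 24/53 -780/2173 -1764/2173 -6 5 S
final -6 6 W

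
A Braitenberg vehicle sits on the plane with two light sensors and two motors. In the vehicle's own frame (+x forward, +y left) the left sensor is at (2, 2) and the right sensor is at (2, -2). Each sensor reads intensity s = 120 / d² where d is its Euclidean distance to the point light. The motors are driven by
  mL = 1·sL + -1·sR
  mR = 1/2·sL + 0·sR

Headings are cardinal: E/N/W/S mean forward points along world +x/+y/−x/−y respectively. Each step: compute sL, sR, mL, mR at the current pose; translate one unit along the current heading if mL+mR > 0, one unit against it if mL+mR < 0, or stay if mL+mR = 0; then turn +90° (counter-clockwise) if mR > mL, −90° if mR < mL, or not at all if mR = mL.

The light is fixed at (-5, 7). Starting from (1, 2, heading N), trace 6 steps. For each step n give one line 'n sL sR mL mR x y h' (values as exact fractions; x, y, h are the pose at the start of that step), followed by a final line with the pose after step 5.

0 24/5 120/73 1152/365 12/5 1 2 N
1 30/17 6/5 48/85 15/17 1 3 E
2 120/29 24/17 1344/493 60/29 2 3 N
3 60/41 60/53 720/2173 30/41 2 4 E
4 120/37 120/101 7680/3737 60/37 3 4 N
5 6/5 30/29 24/145 3/5 3 5 E
final 4 5 N

n=0: pose=(1,2,N); sL=24/5, sR=120/73; mL=1152/365, mR=12/5; mL+mR=2028/365 → advance +1; mR−mL=-276/365 → turn -1·90°
n=1: pose=(1,3,E); sL=30/17, sR=6/5; mL=48/85, mR=15/17; mL+mR=123/85 → advance +1; mR−mL=27/85 → turn +1·90°
n=2: pose=(2,3,N); sL=120/29, sR=24/17; mL=1344/493, mR=60/29; mL+mR=2364/493 → advance +1; mR−mL=-324/493 → turn -1·90°
n=3: pose=(2,4,E); sL=60/41, sR=60/53; mL=720/2173, mR=30/41; mL+mR=2310/2173 → advance +1; mR−mL=870/2173 → turn +1·90°
n=4: pose=(3,4,N); sL=120/37, sR=120/101; mL=7680/3737, mR=60/37; mL+mR=13740/3737 → advance +1; mR−mL=-1620/3737 → turn -1·90°
n=5: pose=(3,5,E); sL=6/5, sR=30/29; mL=24/145, mR=3/5; mL+mR=111/145 → advance +1; mR−mL=63/145 → turn +1·90°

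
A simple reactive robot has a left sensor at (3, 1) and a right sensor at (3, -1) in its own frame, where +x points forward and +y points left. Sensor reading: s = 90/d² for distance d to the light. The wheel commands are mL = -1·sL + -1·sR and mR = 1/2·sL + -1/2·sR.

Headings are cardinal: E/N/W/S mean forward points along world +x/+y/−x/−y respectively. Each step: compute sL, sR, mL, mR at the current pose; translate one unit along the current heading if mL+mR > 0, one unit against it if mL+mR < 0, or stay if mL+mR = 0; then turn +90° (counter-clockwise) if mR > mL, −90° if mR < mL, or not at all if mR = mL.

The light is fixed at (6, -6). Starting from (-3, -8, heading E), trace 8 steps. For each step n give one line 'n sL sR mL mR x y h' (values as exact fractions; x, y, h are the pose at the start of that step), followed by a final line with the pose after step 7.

n=0: pose=(-3,-8,E); sL=90/37, sR=2; mL=-164/37, mR=8/37; mL+mR=-156/37 → advance -1; mR−mL=172/37 → turn +1·90°
n=1: pose=(-4,-8,N); sL=45/61, sR=45/41; mL=-4590/2501, mR=-450/2501; mL+mR=-5040/2501 → advance -1; mR−mL=4140/2501 → turn +1·90°
n=2: pose=(-4,-9,W); sL=18/37, sR=90/173; mL=-6444/6401, mR=-108/6401; mL+mR=-6552/6401 → advance -1; mR−mL=6336/6401 → turn +1·90°
n=3: pose=(-3,-9,S); sL=9/10, sR=45/68; mL=-531/340, mR=81/680; mL+mR=-981/680 → advance -1; mR−mL=1143/680 → turn +1·90°
n=4: pose=(-3,-8,E); sL=90/37, sR=2; mL=-164/37, mR=8/37; mL+mR=-156/37 → advance -1; mR−mL=172/37 → turn +1·90°
n=5: pose=(-4,-8,N); sL=45/61, sR=45/41; mL=-4590/2501, mR=-450/2501; mL+mR=-5040/2501 → advance -1; mR−mL=4140/2501 → turn +1·90°
n=6: pose=(-4,-9,W); sL=18/37, sR=90/173; mL=-6444/6401, mR=-108/6401; mL+mR=-6552/6401 → advance -1; mR−mL=6336/6401 → turn +1·90°
n=7: pose=(-3,-9,S); sL=9/10, sR=45/68; mL=-531/340, mR=81/680; mL+mR=-981/680 → advance -1; mR−mL=1143/680 → turn +1·90°

0 90/37 2 -164/37 8/37 -3 -8 E
1 45/61 45/41 -4590/2501 -450/2501 -4 -8 N
2 18/37 90/173 -6444/6401 -108/6401 -4 -9 W
3 9/10 45/68 -531/340 81/680 -3 -9 S
4 90/37 2 -164/37 8/37 -3 -8 E
5 45/61 45/41 -4590/2501 -450/2501 -4 -8 N
6 18/37 90/173 -6444/6401 -108/6401 -4 -9 W
7 9/10 45/68 -531/340 81/680 -3 -9 S
final -3 -8 E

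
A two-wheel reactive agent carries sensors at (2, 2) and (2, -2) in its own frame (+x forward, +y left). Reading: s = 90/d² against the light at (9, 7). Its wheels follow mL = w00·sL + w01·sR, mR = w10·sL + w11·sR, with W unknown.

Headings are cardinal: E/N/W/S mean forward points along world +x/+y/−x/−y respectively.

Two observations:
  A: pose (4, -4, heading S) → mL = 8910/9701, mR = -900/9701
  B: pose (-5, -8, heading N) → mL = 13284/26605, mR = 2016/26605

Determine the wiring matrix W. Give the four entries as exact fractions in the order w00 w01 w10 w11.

obs A: pose=(4,-4,S) → sL=45/89, sR=45/109, mL=8910/9701, mR=-900/9701
obs B: pose=(-5,-8,N) → sL=18/85, sR=90/313, mL=13284/26605, mR=2016/26605
sensor matrix S = [[45/89, 45/109], [18/85, 90/313]]; det S = 2991816/51619021
solve [mL_A; mL_B] = S·[w00; w01] and [mR_A; mR_B] = S·[w10; w11]:
  w00 = 1, w01 = 1, w10 = -1, w11 = 1

1 1 -1 1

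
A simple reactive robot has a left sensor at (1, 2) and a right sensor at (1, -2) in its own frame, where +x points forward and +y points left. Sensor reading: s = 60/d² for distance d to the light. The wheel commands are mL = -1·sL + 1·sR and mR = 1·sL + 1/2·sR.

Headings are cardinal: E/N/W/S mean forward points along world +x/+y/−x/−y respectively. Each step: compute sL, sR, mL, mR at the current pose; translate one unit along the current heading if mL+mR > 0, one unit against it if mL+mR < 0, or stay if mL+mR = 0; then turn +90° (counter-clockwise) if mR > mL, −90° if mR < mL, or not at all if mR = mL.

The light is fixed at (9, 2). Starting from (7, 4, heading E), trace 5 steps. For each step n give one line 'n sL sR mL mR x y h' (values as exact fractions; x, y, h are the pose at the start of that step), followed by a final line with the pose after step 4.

0 60/17 60 960/17 570/17 7 4 E
1 30 6 -24 33 8 4 S
2 20/3 60 160/3 110/3 8 3 E
3 15 15 0 45/2 9 3 S
4 12 12 0 18 9 2 E
final 10 2 N

n=0: pose=(7,4,E); sL=60/17, sR=60; mL=960/17, mR=570/17; mL+mR=90 → advance +1; mR−mL=-390/17 → turn -1·90°
n=1: pose=(8,4,S); sL=30, sR=6; mL=-24, mR=33; mL+mR=9 → advance +1; mR−mL=57 → turn +1·90°
n=2: pose=(8,3,E); sL=20/3, sR=60; mL=160/3, mR=110/3; mL+mR=90 → advance +1; mR−mL=-50/3 → turn -1·90°
n=3: pose=(9,3,S); sL=15, sR=15; mL=0, mR=45/2; mL+mR=45/2 → advance +1; mR−mL=45/2 → turn +1·90°
n=4: pose=(9,2,E); sL=12, sR=12; mL=0, mR=18; mL+mR=18 → advance +1; mR−mL=18 → turn +1·90°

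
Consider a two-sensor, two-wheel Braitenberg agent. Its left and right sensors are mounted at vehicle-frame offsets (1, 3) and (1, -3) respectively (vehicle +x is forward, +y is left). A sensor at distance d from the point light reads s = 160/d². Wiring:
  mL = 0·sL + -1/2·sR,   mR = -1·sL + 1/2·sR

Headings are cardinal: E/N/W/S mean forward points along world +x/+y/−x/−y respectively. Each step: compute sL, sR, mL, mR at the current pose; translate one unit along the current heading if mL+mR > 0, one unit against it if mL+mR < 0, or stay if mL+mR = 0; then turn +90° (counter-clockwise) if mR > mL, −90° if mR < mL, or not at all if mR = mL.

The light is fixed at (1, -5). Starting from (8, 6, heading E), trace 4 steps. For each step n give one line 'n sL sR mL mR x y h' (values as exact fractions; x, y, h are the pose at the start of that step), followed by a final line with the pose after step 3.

0 8/13 5/4 -5/8 1/104 8 6 E
1 160/153 32/45 -16/45 -176/255 7 6 N
2 80/109 80/49 -40/49 440/5341 7 5 E
3 32/25 32/37 -16/37 -784/925 6 5 N
final 6 4 E

n=0: pose=(8,6,E); sL=8/13, sR=5/4; mL=-5/8, mR=1/104; mL+mR=-8/13 → advance -1; mR−mL=33/52 → turn +1·90°
n=1: pose=(7,6,N); sL=160/153, sR=32/45; mL=-16/45, mR=-176/255; mL+mR=-160/153 → advance -1; mR−mL=-256/765 → turn -1·90°
n=2: pose=(7,5,E); sL=80/109, sR=80/49; mL=-40/49, mR=440/5341; mL+mR=-80/109 → advance -1; mR−mL=4800/5341 → turn +1·90°
n=3: pose=(6,5,N); sL=32/25, sR=32/37; mL=-16/37, mR=-784/925; mL+mR=-32/25 → advance -1; mR−mL=-384/925 → turn -1·90°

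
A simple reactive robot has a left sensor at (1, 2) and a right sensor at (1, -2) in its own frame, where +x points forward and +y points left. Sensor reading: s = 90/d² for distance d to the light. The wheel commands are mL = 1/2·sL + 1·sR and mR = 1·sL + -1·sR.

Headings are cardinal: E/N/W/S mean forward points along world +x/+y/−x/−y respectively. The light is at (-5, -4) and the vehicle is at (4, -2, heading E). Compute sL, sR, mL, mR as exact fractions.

45/58 9/10 747/580 -18/145

left sensor world pos  = (5, 0); dL² = 116
right sensor world pos = (5, -4); dR² = 100
sL = 90/116 = 45/58
sR = 90/100 = 9/10
mL = 1/2·sL + 1·sR = 747/580
mR = 1·sL + -1·sR = -18/145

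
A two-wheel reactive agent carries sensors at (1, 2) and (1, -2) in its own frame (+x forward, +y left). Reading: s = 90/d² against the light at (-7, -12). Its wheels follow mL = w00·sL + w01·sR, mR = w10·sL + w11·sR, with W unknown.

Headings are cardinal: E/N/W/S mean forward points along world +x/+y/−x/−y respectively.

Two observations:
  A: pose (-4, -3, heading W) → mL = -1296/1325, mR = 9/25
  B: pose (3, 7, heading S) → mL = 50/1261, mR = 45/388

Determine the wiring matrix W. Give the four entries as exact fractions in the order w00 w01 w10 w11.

-1 1 0 1/2

obs A: pose=(-4,-3,W) → sL=90/53, sR=18/25, mL=-1296/1325, mR=9/25
obs B: pose=(3,7,S) → sL=5/26, sR=45/194, mL=50/1261, mR=45/388
sensor matrix S = [[90/53, 18/25], [5/26, 45/194]]; det S = 85356/334165
solve [mL_A; mL_B] = S·[w00; w01] and [mR_A; mR_B] = S·[w10; w11]:
  w00 = -1, w01 = 1, w10 = 0, w11 = 1/2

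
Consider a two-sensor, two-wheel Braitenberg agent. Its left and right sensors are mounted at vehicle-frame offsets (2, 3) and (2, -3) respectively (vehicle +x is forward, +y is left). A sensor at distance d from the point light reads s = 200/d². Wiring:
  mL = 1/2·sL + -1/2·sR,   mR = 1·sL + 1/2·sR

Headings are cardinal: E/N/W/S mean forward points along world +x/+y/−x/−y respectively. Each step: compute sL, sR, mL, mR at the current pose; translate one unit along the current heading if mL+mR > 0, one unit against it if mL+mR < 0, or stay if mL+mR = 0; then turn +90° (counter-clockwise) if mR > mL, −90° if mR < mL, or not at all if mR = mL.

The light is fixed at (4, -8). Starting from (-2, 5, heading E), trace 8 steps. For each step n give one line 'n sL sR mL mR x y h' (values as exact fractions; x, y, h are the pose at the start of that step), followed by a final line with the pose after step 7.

n=0: pose=(-2,5,E); sL=25/34, sR=50/29; mL=-975/1972, mR=1575/986; mL+mR=75/68 → advance +1; mR−mL=4125/1972 → turn +1·90°
n=1: pose=(-1,5,N); sL=200/289, sR=200/229; mL=-6000/66181, mR=74700/66181; mL+mR=300/289 → advance +1; mR−mL=80700/66181 → turn +1·90°
n=2: pose=(-1,6,W); sL=20/17, sR=100/169; mL=840/2873, mR=4230/2873; mL+mR=30/17 → advance +1; mR−mL=3390/2873 → turn +1·90°
n=3: pose=(-2,6,S); sL=200/153, sR=8/9; mL=32/153, mR=268/153; mL+mR=100/51 → advance +1; mR−mL=236/153 → turn +1·90°
n=4: pose=(-2,5,E); sL=25/34, sR=50/29; mL=-975/1972, mR=1575/986; mL+mR=75/68 → advance +1; mR−mL=4125/1972 → turn +1·90°
n=5: pose=(-1,5,N); sL=200/289, sR=200/229; mL=-6000/66181, mR=74700/66181; mL+mR=300/289 → advance +1; mR−mL=80700/66181 → turn +1·90°
n=6: pose=(-1,6,W); sL=20/17, sR=100/169; mL=840/2873, mR=4230/2873; mL+mR=30/17 → advance +1; mR−mL=3390/2873 → turn +1·90°
n=7: pose=(-2,6,S); sL=200/153, sR=8/9; mL=32/153, mR=268/153; mL+mR=100/51 → advance +1; mR−mL=236/153 → turn +1·90°

0 25/34 50/29 -975/1972 1575/986 -2 5 E
1 200/289 200/229 -6000/66181 74700/66181 -1 5 N
2 20/17 100/169 840/2873 4230/2873 -1 6 W
3 200/153 8/9 32/153 268/153 -2 6 S
4 25/34 50/29 -975/1972 1575/986 -2 5 E
5 200/289 200/229 -6000/66181 74700/66181 -1 5 N
6 20/17 100/169 840/2873 4230/2873 -1 6 W
7 200/153 8/9 32/153 268/153 -2 6 S
final -2 5 E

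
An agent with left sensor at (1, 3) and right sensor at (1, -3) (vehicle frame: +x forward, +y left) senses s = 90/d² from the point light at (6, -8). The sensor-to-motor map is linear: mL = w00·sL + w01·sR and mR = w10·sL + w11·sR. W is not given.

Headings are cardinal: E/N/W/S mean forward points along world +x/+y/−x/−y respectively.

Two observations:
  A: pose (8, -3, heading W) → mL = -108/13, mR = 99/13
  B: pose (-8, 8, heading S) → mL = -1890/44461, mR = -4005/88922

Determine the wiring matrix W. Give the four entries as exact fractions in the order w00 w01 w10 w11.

obs A: pose=(8,-3,W) → sL=18, sR=18/13, mL=-108/13, mR=99/13
obs B: pose=(-8,8,S) → sL=45/173, sR=45/257, mL=-1890/44461, mR=-4005/88922
sensor matrix S = [[18, 18/13], [45/173, 45/257]]; det S = 1613520/577993
solve [mL_A; mL_B] = S·[w00; w01] and [mR_A; mR_B] = S·[w10; w11]:
  w00 = -1/2, w01 = 1/2, w10 = 1/2, w11 = -1

-1/2 1/2 1/2 -1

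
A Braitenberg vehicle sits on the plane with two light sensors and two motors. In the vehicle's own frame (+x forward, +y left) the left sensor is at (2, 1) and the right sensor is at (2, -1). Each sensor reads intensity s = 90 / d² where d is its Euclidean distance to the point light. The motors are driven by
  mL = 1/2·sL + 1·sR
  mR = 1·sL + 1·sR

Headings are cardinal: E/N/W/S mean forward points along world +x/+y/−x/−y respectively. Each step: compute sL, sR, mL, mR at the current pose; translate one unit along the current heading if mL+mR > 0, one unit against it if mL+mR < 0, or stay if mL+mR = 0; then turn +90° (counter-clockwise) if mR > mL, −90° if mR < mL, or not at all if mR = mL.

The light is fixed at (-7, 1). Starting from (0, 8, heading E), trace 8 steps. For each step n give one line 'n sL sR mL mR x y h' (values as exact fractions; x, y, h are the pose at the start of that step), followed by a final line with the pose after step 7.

n=0: pose=(0,8,E); sL=18/29, sR=10/13; mL=407/377, mR=524/377; mL+mR=931/377 → advance +1; mR−mL=9/29 → turn +1·90°
n=1: pose=(1,8,N); sL=9/13, sR=5/9; mL=211/234, mR=146/117; mL+mR=503/234 → advance +1; mR−mL=9/26 → turn +1·90°
n=2: pose=(1,9,W); sL=18/17, sR=10/13; mL=287/221, mR=404/221; mL+mR=691/221 → advance +1; mR−mL=9/17 → turn +1·90°
n=3: pose=(0,9,S); sL=9/10, sR=5/4; mL=17/10, mR=43/20; mL+mR=77/20 → advance +1; mR−mL=9/20 → turn +1·90°
n=4: pose=(0,8,E); sL=18/29, sR=10/13; mL=407/377, mR=524/377; mL+mR=931/377 → advance +1; mR−mL=9/29 → turn +1·90°
n=5: pose=(1,8,N); sL=9/13, sR=5/9; mL=211/234, mR=146/117; mL+mR=503/234 → advance +1; mR−mL=9/26 → turn +1·90°
n=6: pose=(1,9,W); sL=18/17, sR=10/13; mL=287/221, mR=404/221; mL+mR=691/221 → advance +1; mR−mL=9/17 → turn +1·90°
n=7: pose=(0,9,S); sL=9/10, sR=5/4; mL=17/10, mR=43/20; mL+mR=77/20 → advance +1; mR−mL=9/20 → turn +1·90°

0 18/29 10/13 407/377 524/377 0 8 E
1 9/13 5/9 211/234 146/117 1 8 N
2 18/17 10/13 287/221 404/221 1 9 W
3 9/10 5/4 17/10 43/20 0 9 S
4 18/29 10/13 407/377 524/377 0 8 E
5 9/13 5/9 211/234 146/117 1 8 N
6 18/17 10/13 287/221 404/221 1 9 W
7 9/10 5/4 17/10 43/20 0 9 S
final 0 8 E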